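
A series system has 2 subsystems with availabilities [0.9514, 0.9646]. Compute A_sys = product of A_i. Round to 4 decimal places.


Subsystems: [0.9514, 0.9646]
After subsystem 1 (A=0.9514): product = 0.9514
After subsystem 2 (A=0.9646): product = 0.9177
A_sys = 0.9177

0.9177


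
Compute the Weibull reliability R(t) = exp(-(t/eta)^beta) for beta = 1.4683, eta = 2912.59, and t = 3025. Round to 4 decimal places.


beta = 1.4683, eta = 2912.59, t = 3025
t/eta = 3025 / 2912.59 = 1.0386
(t/eta)^beta = 1.0386^1.4683 = 1.0572
R(t) = exp(-1.0572)
R(t) = 0.3474

0.3474


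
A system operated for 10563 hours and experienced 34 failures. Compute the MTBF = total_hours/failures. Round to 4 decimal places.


total_hours = 10563
failures = 34
MTBF = 10563 / 34
MTBF = 310.6765

310.6765


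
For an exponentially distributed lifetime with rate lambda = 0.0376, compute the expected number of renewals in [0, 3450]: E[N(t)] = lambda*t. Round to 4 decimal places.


lambda = 0.0376
t = 3450
E[N(t)] = lambda * t
E[N(t)] = 0.0376 * 3450
E[N(t)] = 129.72

129.72


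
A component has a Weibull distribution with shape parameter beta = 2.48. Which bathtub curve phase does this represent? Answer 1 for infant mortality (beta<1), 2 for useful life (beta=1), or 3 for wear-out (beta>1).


beta = 2.48
Compare beta to 1:
beta < 1 => infant mortality (phase 1)
beta = 1 => useful life (phase 2)
beta > 1 => wear-out (phase 3)
Since beta = 2.48, this is wear-out (increasing failure rate)
Phase = 3

3


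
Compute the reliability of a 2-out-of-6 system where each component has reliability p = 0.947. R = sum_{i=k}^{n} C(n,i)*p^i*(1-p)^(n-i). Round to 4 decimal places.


k = 2, n = 6, p = 0.947
i=2: C(6,2)=15 * 0.947^2 * 0.053^4 = 0.0001
i=3: C(6,3)=20 * 0.947^3 * 0.053^3 = 0.0025
i=4: C(6,4)=15 * 0.947^4 * 0.053^2 = 0.0339
i=5: C(6,5)=6 * 0.947^5 * 0.053^1 = 0.2422
i=6: C(6,6)=1 * 0.947^6 * 0.053^0 = 0.7213
R = sum of terms = 1.0

1.0


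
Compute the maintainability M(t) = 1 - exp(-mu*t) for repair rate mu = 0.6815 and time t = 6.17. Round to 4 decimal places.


mu = 0.6815, t = 6.17
mu * t = 0.6815 * 6.17 = 4.2049
exp(-4.2049) = 0.0149
M(t) = 1 - 0.0149
M(t) = 0.9851

0.9851


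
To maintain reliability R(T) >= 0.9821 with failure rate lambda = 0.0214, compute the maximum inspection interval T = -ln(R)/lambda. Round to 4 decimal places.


R_target = 0.9821
lambda = 0.0214
-ln(0.9821) = 0.0181
T = 0.0181 / 0.0214
T = 0.844

0.844


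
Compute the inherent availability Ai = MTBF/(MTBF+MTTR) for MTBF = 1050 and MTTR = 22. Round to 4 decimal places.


MTBF = 1050
MTTR = 22
MTBF + MTTR = 1072
Ai = 1050 / 1072
Ai = 0.9795

0.9795


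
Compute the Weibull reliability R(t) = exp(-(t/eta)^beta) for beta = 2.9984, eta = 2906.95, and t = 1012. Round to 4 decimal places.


beta = 2.9984, eta = 2906.95, t = 1012
t/eta = 1012 / 2906.95 = 0.3481
(t/eta)^beta = 0.3481^2.9984 = 0.0423
R(t) = exp(-0.0423)
R(t) = 0.9586

0.9586


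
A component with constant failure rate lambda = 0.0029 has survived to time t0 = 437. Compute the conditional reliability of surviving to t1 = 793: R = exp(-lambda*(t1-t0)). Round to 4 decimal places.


lambda = 0.0029
t0 = 437, t1 = 793
t1 - t0 = 356
lambda * (t1-t0) = 0.0029 * 356 = 1.0324
R = exp(-1.0324)
R = 0.3562

0.3562


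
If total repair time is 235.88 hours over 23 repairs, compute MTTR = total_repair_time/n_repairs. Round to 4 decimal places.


total_repair_time = 235.88
n_repairs = 23
MTTR = 235.88 / 23
MTTR = 10.2557

10.2557


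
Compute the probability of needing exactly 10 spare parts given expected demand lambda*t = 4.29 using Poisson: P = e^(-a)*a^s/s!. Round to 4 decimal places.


a = 4.29, s = 10
e^(-a) = e^(-4.29) = 0.0137
a^s = 4.29^10 = 2111411.6906
s! = 3628800
P = 0.0137 * 2111411.6906 / 3628800
P = 0.008

0.008


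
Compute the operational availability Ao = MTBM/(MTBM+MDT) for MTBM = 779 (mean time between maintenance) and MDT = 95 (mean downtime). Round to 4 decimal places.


MTBM = 779
MDT = 95
MTBM + MDT = 874
Ao = 779 / 874
Ao = 0.8913

0.8913


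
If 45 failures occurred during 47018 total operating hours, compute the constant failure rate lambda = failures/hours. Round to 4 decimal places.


failures = 45
total_hours = 47018
lambda = 45 / 47018
lambda = 0.001

0.001


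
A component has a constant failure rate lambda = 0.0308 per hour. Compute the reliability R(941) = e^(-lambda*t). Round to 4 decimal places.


lambda = 0.0308
t = 941
lambda * t = 28.9828
R(t) = e^(-28.9828)
R(t) = 0.0

0.0


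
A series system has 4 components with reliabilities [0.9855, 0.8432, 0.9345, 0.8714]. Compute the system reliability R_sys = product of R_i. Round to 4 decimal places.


Components: [0.9855, 0.8432, 0.9345, 0.8714]
After component 1 (R=0.9855): product = 0.9855
After component 2 (R=0.8432): product = 0.831
After component 3 (R=0.9345): product = 0.7765
After component 4 (R=0.8714): product = 0.6767
R_sys = 0.6767

0.6767


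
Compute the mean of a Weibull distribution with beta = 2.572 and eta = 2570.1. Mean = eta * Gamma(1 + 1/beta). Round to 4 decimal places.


beta = 2.572, eta = 2570.1
1/beta = 0.3888
1 + 1/beta = 1.3888
Gamma(1.3888) = 0.8879
Mean = 2570.1 * 0.8879
Mean = 2282.0719

2282.0719


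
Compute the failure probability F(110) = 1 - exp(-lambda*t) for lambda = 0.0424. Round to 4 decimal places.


lambda = 0.0424, t = 110
lambda * t = 4.664
exp(-4.664) = 0.0094
F(t) = 1 - 0.0094
F(t) = 0.9906

0.9906


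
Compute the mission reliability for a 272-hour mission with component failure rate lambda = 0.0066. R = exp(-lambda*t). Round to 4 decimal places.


lambda = 0.0066
mission_time = 272
lambda * t = 0.0066 * 272 = 1.7952
R = exp(-1.7952)
R = 0.1661

0.1661


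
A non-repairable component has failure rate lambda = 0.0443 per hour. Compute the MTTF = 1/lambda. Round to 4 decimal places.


lambda = 0.0443
MTTF = 1 / 0.0443
MTTF = 22.5734

22.5734


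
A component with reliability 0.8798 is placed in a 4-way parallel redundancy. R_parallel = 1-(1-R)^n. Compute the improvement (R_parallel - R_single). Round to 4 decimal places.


R_single = 0.8798, n = 4
1 - R_single = 0.1202
(1 - R_single)^n = 0.1202^4 = 0.0002
R_parallel = 1 - 0.0002 = 0.9998
Improvement = 0.9998 - 0.8798
Improvement = 0.12

0.12


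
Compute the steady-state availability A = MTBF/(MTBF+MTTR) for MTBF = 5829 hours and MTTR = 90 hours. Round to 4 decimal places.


MTBF = 5829
MTTR = 90
MTBF + MTTR = 5919
A = 5829 / 5919
A = 0.9848

0.9848


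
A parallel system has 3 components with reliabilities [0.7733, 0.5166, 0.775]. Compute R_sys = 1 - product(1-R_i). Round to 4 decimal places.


Components: [0.7733, 0.5166, 0.775]
(1 - 0.7733) = 0.2267, running product = 0.2267
(1 - 0.5166) = 0.4834, running product = 0.1096
(1 - 0.775) = 0.225, running product = 0.0247
Product of (1-R_i) = 0.0247
R_sys = 1 - 0.0247 = 0.9753

0.9753


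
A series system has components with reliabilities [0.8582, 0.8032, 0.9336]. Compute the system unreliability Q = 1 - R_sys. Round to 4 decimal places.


Components: [0.8582, 0.8032, 0.9336]
After component 1: product = 0.8582
After component 2: product = 0.6893
After component 3: product = 0.6435
R_sys = 0.6435
Q = 1 - 0.6435 = 0.3565

0.3565


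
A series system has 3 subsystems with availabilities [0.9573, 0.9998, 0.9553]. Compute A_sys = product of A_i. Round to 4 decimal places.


Subsystems: [0.9573, 0.9998, 0.9553]
After subsystem 1 (A=0.9573): product = 0.9573
After subsystem 2 (A=0.9998): product = 0.9571
After subsystem 3 (A=0.9553): product = 0.9143
A_sys = 0.9143

0.9143


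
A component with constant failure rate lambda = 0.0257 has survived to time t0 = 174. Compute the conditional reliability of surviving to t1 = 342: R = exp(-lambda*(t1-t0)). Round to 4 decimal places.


lambda = 0.0257
t0 = 174, t1 = 342
t1 - t0 = 168
lambda * (t1-t0) = 0.0257 * 168 = 4.3176
R = exp(-4.3176)
R = 0.0133

0.0133


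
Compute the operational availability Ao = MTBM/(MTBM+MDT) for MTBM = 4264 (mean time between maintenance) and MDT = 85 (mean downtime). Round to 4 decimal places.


MTBM = 4264
MDT = 85
MTBM + MDT = 4349
Ao = 4264 / 4349
Ao = 0.9805

0.9805


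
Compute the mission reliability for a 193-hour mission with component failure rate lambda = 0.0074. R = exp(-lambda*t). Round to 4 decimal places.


lambda = 0.0074
mission_time = 193
lambda * t = 0.0074 * 193 = 1.4282
R = exp(-1.4282)
R = 0.2397

0.2397


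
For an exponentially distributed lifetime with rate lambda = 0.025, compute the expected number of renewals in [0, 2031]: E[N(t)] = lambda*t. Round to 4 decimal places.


lambda = 0.025
t = 2031
E[N(t)] = lambda * t
E[N(t)] = 0.025 * 2031
E[N(t)] = 50.775

50.775


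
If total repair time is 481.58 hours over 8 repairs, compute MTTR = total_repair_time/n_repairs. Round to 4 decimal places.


total_repair_time = 481.58
n_repairs = 8
MTTR = 481.58 / 8
MTTR = 60.1975

60.1975


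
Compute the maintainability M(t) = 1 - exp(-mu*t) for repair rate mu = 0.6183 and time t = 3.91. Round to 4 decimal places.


mu = 0.6183, t = 3.91
mu * t = 0.6183 * 3.91 = 2.4176
exp(-2.4176) = 0.0891
M(t) = 1 - 0.0891
M(t) = 0.9109

0.9109


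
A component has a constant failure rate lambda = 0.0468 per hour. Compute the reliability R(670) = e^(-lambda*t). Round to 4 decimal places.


lambda = 0.0468
t = 670
lambda * t = 31.356
R(t) = e^(-31.356)
R(t) = 0.0

0.0


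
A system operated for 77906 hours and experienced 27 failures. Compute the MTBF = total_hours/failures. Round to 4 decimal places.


total_hours = 77906
failures = 27
MTBF = 77906 / 27
MTBF = 2885.4074

2885.4074


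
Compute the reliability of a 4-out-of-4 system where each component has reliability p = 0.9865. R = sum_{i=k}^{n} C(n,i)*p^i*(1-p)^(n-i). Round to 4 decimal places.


k = 4, n = 4, p = 0.9865
i=4: C(4,4)=1 * 0.9865^4 * 0.0135^0 = 0.9471
R = sum of terms = 0.9471

0.9471


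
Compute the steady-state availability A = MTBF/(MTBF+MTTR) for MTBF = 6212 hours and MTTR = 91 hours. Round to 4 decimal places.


MTBF = 6212
MTTR = 91
MTBF + MTTR = 6303
A = 6212 / 6303
A = 0.9856

0.9856


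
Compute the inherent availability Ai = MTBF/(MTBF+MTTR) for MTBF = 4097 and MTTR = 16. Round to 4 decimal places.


MTBF = 4097
MTTR = 16
MTBF + MTTR = 4113
Ai = 4097 / 4113
Ai = 0.9961

0.9961


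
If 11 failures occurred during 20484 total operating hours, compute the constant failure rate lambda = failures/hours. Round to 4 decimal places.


failures = 11
total_hours = 20484
lambda = 11 / 20484
lambda = 0.0005

0.0005


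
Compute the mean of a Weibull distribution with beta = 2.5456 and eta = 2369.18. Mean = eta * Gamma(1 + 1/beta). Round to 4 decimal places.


beta = 2.5456, eta = 2369.18
1/beta = 0.3928
1 + 1/beta = 1.3928
Gamma(1.3928) = 0.8877
Mean = 2369.18 * 0.8877
Mean = 2103.068

2103.068


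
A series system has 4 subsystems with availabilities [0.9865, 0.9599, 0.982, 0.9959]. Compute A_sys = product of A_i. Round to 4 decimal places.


Subsystems: [0.9865, 0.9599, 0.982, 0.9959]
After subsystem 1 (A=0.9865): product = 0.9865
After subsystem 2 (A=0.9599): product = 0.9469
After subsystem 3 (A=0.982): product = 0.9299
After subsystem 4 (A=0.9959): product = 0.9261
A_sys = 0.9261

0.9261


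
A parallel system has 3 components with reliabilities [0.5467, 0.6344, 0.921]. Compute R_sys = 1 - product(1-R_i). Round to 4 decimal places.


Components: [0.5467, 0.6344, 0.921]
(1 - 0.5467) = 0.4533, running product = 0.4533
(1 - 0.6344) = 0.3656, running product = 0.1657
(1 - 0.921) = 0.079, running product = 0.0131
Product of (1-R_i) = 0.0131
R_sys = 1 - 0.0131 = 0.9869

0.9869


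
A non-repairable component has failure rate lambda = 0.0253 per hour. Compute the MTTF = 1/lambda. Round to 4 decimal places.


lambda = 0.0253
MTTF = 1 / 0.0253
MTTF = 39.5257

39.5257


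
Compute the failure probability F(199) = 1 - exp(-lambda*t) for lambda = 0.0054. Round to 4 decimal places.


lambda = 0.0054, t = 199
lambda * t = 1.0746
exp(-1.0746) = 0.3414
F(t) = 1 - 0.3414
F(t) = 0.6586

0.6586


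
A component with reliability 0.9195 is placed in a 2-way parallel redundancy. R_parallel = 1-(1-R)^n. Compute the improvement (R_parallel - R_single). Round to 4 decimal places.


R_single = 0.9195, n = 2
1 - R_single = 0.0805
(1 - R_single)^n = 0.0805^2 = 0.0065
R_parallel = 1 - 0.0065 = 0.9935
Improvement = 0.9935 - 0.9195
Improvement = 0.074

0.074


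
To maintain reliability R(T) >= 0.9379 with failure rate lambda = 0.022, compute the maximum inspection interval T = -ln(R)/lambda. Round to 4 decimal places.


R_target = 0.9379
lambda = 0.022
-ln(0.9379) = 0.0641
T = 0.0641 / 0.022
T = 2.9142

2.9142


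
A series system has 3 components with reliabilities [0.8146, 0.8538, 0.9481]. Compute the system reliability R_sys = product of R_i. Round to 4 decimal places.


Components: [0.8146, 0.8538, 0.9481]
After component 1 (R=0.8146): product = 0.8146
After component 2 (R=0.8538): product = 0.6955
After component 3 (R=0.9481): product = 0.6594
R_sys = 0.6594

0.6594


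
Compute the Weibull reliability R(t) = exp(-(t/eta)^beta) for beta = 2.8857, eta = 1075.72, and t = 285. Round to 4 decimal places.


beta = 2.8857, eta = 1075.72, t = 285
t/eta = 285 / 1075.72 = 0.2649
(t/eta)^beta = 0.2649^2.8857 = 0.0216
R(t) = exp(-0.0216)
R(t) = 0.9786

0.9786


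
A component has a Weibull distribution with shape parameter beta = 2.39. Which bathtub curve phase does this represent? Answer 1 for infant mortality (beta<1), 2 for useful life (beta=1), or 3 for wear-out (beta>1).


beta = 2.39
Compare beta to 1:
beta < 1 => infant mortality (phase 1)
beta = 1 => useful life (phase 2)
beta > 1 => wear-out (phase 3)
Since beta = 2.39, this is wear-out (increasing failure rate)
Phase = 3

3


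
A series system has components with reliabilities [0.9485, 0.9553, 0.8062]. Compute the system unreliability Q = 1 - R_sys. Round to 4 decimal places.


Components: [0.9485, 0.9553, 0.8062]
After component 1: product = 0.9485
After component 2: product = 0.9061
After component 3: product = 0.7305
R_sys = 0.7305
Q = 1 - 0.7305 = 0.2695

0.2695


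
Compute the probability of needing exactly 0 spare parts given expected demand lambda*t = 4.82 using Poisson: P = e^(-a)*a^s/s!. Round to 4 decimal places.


a = 4.82, s = 0
e^(-a) = e^(-4.82) = 0.0081
a^s = 4.82^0 = 1.0
s! = 1
P = 0.0081 * 1.0 / 1
P = 0.0081

0.0081


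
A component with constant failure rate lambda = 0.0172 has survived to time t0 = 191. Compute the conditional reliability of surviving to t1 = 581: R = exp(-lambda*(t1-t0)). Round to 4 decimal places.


lambda = 0.0172
t0 = 191, t1 = 581
t1 - t0 = 390
lambda * (t1-t0) = 0.0172 * 390 = 6.708
R = exp(-6.708)
R = 0.0012

0.0012


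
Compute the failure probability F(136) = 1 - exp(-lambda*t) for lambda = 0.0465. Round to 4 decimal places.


lambda = 0.0465, t = 136
lambda * t = 6.324
exp(-6.324) = 0.0018
F(t) = 1 - 0.0018
F(t) = 0.9982

0.9982


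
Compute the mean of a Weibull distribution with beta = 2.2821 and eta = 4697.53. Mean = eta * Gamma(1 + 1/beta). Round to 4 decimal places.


beta = 2.2821, eta = 4697.53
1/beta = 0.4382
1 + 1/beta = 1.4382
Gamma(1.4382) = 0.8858
Mean = 4697.53 * 0.8858
Mean = 4161.2616

4161.2616


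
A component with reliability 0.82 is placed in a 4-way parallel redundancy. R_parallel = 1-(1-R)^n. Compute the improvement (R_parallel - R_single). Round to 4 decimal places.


R_single = 0.82, n = 4
1 - R_single = 0.18
(1 - R_single)^n = 0.18^4 = 0.001
R_parallel = 1 - 0.001 = 0.999
Improvement = 0.999 - 0.82
Improvement = 0.179

0.179


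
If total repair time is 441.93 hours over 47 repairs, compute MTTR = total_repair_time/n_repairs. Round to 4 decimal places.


total_repair_time = 441.93
n_repairs = 47
MTTR = 441.93 / 47
MTTR = 9.4028

9.4028


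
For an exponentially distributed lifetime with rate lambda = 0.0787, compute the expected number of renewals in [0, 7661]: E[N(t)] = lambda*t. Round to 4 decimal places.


lambda = 0.0787
t = 7661
E[N(t)] = lambda * t
E[N(t)] = 0.0787 * 7661
E[N(t)] = 602.9207

602.9207


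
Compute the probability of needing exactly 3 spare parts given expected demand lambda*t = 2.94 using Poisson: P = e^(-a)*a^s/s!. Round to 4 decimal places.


a = 2.94, s = 3
e^(-a) = e^(-2.94) = 0.0529
a^s = 2.94^3 = 25.4122
s! = 6
P = 0.0529 * 25.4122 / 6
P = 0.2239

0.2239


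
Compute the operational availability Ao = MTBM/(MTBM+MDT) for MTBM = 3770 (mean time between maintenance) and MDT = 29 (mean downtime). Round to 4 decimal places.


MTBM = 3770
MDT = 29
MTBM + MDT = 3799
Ao = 3770 / 3799
Ao = 0.9924

0.9924


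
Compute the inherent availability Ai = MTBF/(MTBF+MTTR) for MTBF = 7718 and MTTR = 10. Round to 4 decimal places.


MTBF = 7718
MTTR = 10
MTBF + MTTR = 7728
Ai = 7718 / 7728
Ai = 0.9987

0.9987


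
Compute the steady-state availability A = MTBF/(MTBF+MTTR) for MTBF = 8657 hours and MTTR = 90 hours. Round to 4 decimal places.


MTBF = 8657
MTTR = 90
MTBF + MTTR = 8747
A = 8657 / 8747
A = 0.9897

0.9897


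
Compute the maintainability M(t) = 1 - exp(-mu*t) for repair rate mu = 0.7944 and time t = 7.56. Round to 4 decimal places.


mu = 0.7944, t = 7.56
mu * t = 0.7944 * 7.56 = 6.0057
exp(-6.0057) = 0.0025
M(t) = 1 - 0.0025
M(t) = 0.9975

0.9975


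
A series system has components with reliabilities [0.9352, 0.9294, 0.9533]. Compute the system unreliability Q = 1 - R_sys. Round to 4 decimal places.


Components: [0.9352, 0.9294, 0.9533]
After component 1: product = 0.9352
After component 2: product = 0.8692
After component 3: product = 0.8286
R_sys = 0.8286
Q = 1 - 0.8286 = 0.1714

0.1714


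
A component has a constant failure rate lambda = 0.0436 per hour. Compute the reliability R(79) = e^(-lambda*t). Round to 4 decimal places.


lambda = 0.0436
t = 79
lambda * t = 3.4444
R(t) = e^(-3.4444)
R(t) = 0.0319

0.0319


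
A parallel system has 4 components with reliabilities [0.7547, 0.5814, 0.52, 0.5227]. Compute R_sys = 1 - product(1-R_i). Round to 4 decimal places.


Components: [0.7547, 0.5814, 0.52, 0.5227]
(1 - 0.7547) = 0.2453, running product = 0.2453
(1 - 0.5814) = 0.4186, running product = 0.1027
(1 - 0.52) = 0.48, running product = 0.0493
(1 - 0.5227) = 0.4773, running product = 0.0235
Product of (1-R_i) = 0.0235
R_sys = 1 - 0.0235 = 0.9765

0.9765


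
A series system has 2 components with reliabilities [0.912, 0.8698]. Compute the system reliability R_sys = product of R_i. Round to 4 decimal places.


Components: [0.912, 0.8698]
After component 1 (R=0.912): product = 0.912
After component 2 (R=0.8698): product = 0.7933
R_sys = 0.7933

0.7933


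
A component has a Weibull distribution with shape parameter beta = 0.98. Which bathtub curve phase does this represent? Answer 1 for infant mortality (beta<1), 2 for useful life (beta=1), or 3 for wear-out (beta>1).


beta = 0.98
Compare beta to 1:
beta < 1 => infant mortality (phase 1)
beta = 1 => useful life (phase 2)
beta > 1 => wear-out (phase 3)
Since beta = 0.98, this is infant mortality (decreasing failure rate)
Phase = 1

1


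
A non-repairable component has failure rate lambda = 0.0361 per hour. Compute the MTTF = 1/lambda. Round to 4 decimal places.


lambda = 0.0361
MTTF = 1 / 0.0361
MTTF = 27.7008

27.7008


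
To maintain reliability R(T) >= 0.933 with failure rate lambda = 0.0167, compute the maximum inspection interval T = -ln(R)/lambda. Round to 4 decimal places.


R_target = 0.933
lambda = 0.0167
-ln(0.933) = 0.0694
T = 0.0694 / 0.0167
T = 4.1527

4.1527


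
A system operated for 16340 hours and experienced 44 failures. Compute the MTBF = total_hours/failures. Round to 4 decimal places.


total_hours = 16340
failures = 44
MTBF = 16340 / 44
MTBF = 371.3636

371.3636


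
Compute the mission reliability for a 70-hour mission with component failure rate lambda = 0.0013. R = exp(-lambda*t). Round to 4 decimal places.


lambda = 0.0013
mission_time = 70
lambda * t = 0.0013 * 70 = 0.091
R = exp(-0.091)
R = 0.913

0.913


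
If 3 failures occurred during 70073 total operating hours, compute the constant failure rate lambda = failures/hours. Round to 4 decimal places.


failures = 3
total_hours = 70073
lambda = 3 / 70073
lambda = 0.0

0.0


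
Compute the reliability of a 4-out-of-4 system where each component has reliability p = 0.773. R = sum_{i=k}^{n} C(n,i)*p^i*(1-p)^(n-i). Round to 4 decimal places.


k = 4, n = 4, p = 0.773
i=4: C(4,4)=1 * 0.773^4 * 0.227^0 = 0.357
R = sum of terms = 0.357

0.357


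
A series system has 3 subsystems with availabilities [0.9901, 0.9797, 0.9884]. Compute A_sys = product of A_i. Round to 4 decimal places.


Subsystems: [0.9901, 0.9797, 0.9884]
After subsystem 1 (A=0.9901): product = 0.9901
After subsystem 2 (A=0.9797): product = 0.97
After subsystem 3 (A=0.9884): product = 0.9587
A_sys = 0.9587

0.9587


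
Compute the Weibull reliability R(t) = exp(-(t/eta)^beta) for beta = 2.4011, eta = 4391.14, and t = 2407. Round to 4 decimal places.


beta = 2.4011, eta = 4391.14, t = 2407
t/eta = 2407 / 4391.14 = 0.5481
(t/eta)^beta = 0.5481^2.4011 = 0.2361
R(t) = exp(-0.2361)
R(t) = 0.7897

0.7897


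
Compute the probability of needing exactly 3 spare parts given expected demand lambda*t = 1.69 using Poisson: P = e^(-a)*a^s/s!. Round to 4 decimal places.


a = 1.69, s = 3
e^(-a) = e^(-1.69) = 0.1845
a^s = 1.69^3 = 4.8268
s! = 6
P = 0.1845 * 4.8268 / 6
P = 0.1484

0.1484


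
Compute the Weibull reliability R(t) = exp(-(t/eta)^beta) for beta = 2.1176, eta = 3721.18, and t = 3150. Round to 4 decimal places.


beta = 2.1176, eta = 3721.18, t = 3150
t/eta = 3150 / 3721.18 = 0.8465
(t/eta)^beta = 0.8465^2.1176 = 0.7027
R(t) = exp(-0.7027)
R(t) = 0.4953

0.4953


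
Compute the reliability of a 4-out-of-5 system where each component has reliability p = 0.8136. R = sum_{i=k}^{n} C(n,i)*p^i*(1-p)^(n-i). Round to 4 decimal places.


k = 4, n = 5, p = 0.8136
i=4: C(5,4)=5 * 0.8136^4 * 0.1864^1 = 0.4084
i=5: C(5,5)=1 * 0.8136^5 * 0.1864^0 = 0.3565
R = sum of terms = 0.7649

0.7649


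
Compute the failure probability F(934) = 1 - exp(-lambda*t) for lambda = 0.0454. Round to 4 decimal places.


lambda = 0.0454, t = 934
lambda * t = 42.4036
exp(-42.4036) = 0.0
F(t) = 1 - 0.0
F(t) = 1.0

1.0


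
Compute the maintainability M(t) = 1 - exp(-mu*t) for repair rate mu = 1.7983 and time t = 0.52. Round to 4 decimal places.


mu = 1.7983, t = 0.52
mu * t = 1.7983 * 0.52 = 0.9351
exp(-0.9351) = 0.3925
M(t) = 1 - 0.3925
M(t) = 0.6075

0.6075


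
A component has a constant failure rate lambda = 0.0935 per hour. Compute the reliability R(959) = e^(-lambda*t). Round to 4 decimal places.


lambda = 0.0935
t = 959
lambda * t = 89.6665
R(t) = e^(-89.6665)
R(t) = 0.0

0.0


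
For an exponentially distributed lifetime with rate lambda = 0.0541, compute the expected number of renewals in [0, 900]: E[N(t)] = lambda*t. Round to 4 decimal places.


lambda = 0.0541
t = 900
E[N(t)] = lambda * t
E[N(t)] = 0.0541 * 900
E[N(t)] = 48.69

48.69


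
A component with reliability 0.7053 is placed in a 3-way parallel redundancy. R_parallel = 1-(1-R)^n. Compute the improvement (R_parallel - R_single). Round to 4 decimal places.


R_single = 0.7053, n = 3
1 - R_single = 0.2947
(1 - R_single)^n = 0.2947^3 = 0.0256
R_parallel = 1 - 0.0256 = 0.9744
Improvement = 0.9744 - 0.7053
Improvement = 0.2691

0.2691


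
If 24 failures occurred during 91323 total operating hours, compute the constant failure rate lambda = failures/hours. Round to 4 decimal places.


failures = 24
total_hours = 91323
lambda = 24 / 91323
lambda = 0.0003

0.0003


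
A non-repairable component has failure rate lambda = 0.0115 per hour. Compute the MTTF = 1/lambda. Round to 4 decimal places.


lambda = 0.0115
MTTF = 1 / 0.0115
MTTF = 86.9565

86.9565


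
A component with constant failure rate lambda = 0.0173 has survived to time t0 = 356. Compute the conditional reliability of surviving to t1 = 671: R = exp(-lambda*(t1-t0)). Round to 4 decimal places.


lambda = 0.0173
t0 = 356, t1 = 671
t1 - t0 = 315
lambda * (t1-t0) = 0.0173 * 315 = 5.4495
R = exp(-5.4495)
R = 0.0043

0.0043


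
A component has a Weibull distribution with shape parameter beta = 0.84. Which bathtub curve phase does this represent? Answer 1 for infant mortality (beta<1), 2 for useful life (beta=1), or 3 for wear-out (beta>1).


beta = 0.84
Compare beta to 1:
beta < 1 => infant mortality (phase 1)
beta = 1 => useful life (phase 2)
beta > 1 => wear-out (phase 3)
Since beta = 0.84, this is infant mortality (decreasing failure rate)
Phase = 1

1


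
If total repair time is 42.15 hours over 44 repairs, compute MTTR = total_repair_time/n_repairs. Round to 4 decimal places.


total_repair_time = 42.15
n_repairs = 44
MTTR = 42.15 / 44
MTTR = 0.958

0.958


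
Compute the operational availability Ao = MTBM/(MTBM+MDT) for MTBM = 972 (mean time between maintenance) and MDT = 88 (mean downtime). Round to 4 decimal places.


MTBM = 972
MDT = 88
MTBM + MDT = 1060
Ao = 972 / 1060
Ao = 0.917

0.917


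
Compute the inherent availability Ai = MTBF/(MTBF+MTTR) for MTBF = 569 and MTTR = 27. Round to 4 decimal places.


MTBF = 569
MTTR = 27
MTBF + MTTR = 596
Ai = 569 / 596
Ai = 0.9547

0.9547


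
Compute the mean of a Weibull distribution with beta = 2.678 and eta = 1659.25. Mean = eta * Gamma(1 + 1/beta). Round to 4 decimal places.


beta = 2.678, eta = 1659.25
1/beta = 0.3734
1 + 1/beta = 1.3734
Gamma(1.3734) = 0.889
Mean = 1659.25 * 0.889
Mean = 1475.1362

1475.1362


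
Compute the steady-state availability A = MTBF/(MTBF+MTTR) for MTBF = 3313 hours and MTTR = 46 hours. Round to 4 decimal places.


MTBF = 3313
MTTR = 46
MTBF + MTTR = 3359
A = 3313 / 3359
A = 0.9863

0.9863


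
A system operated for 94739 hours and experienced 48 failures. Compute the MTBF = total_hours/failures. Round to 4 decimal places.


total_hours = 94739
failures = 48
MTBF = 94739 / 48
MTBF = 1973.7292

1973.7292


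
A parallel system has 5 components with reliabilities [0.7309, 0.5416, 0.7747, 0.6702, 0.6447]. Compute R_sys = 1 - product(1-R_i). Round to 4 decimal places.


Components: [0.7309, 0.5416, 0.7747, 0.6702, 0.6447]
(1 - 0.7309) = 0.2691, running product = 0.2691
(1 - 0.5416) = 0.4584, running product = 0.1234
(1 - 0.7747) = 0.2253, running product = 0.0278
(1 - 0.6702) = 0.3298, running product = 0.0092
(1 - 0.6447) = 0.3553, running product = 0.0033
Product of (1-R_i) = 0.0033
R_sys = 1 - 0.0033 = 0.9967

0.9967


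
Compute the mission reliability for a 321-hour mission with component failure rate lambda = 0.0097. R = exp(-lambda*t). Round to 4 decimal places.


lambda = 0.0097
mission_time = 321
lambda * t = 0.0097 * 321 = 3.1137
R = exp(-3.1137)
R = 0.0444

0.0444


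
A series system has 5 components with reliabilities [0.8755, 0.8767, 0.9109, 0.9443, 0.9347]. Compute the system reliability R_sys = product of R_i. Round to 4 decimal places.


Components: [0.8755, 0.8767, 0.9109, 0.9443, 0.9347]
After component 1 (R=0.8755): product = 0.8755
After component 2 (R=0.8767): product = 0.7676
After component 3 (R=0.9109): product = 0.6992
After component 4 (R=0.9443): product = 0.6602
After component 5 (R=0.9347): product = 0.6171
R_sys = 0.6171

0.6171


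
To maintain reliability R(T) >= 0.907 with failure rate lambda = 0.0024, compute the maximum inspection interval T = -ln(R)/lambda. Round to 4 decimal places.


R_target = 0.907
lambda = 0.0024
-ln(0.907) = 0.0976
T = 0.0976 / 0.0024
T = 40.672

40.672


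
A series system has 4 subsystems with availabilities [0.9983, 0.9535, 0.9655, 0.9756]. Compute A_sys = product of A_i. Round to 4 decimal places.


Subsystems: [0.9983, 0.9535, 0.9655, 0.9756]
After subsystem 1 (A=0.9983): product = 0.9983
After subsystem 2 (A=0.9535): product = 0.9519
After subsystem 3 (A=0.9655): product = 0.919
After subsystem 4 (A=0.9756): product = 0.8966
A_sys = 0.8966

0.8966


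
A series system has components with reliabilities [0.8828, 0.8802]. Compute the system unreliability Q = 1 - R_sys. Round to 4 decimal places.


Components: [0.8828, 0.8802]
After component 1: product = 0.8828
After component 2: product = 0.777
R_sys = 0.777
Q = 1 - 0.777 = 0.223

0.223


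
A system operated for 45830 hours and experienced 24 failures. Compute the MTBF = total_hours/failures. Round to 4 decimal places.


total_hours = 45830
failures = 24
MTBF = 45830 / 24
MTBF = 1909.5833

1909.5833


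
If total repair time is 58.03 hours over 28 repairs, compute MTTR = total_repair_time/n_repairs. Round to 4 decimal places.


total_repair_time = 58.03
n_repairs = 28
MTTR = 58.03 / 28
MTTR = 2.0725

2.0725


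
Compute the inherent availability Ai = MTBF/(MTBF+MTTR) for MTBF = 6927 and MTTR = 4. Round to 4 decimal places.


MTBF = 6927
MTTR = 4
MTBF + MTTR = 6931
Ai = 6927 / 6931
Ai = 0.9994

0.9994


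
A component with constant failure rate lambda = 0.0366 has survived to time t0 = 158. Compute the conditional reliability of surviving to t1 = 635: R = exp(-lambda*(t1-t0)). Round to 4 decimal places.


lambda = 0.0366
t0 = 158, t1 = 635
t1 - t0 = 477
lambda * (t1-t0) = 0.0366 * 477 = 17.4582
R = exp(-17.4582)
R = 0.0

0.0


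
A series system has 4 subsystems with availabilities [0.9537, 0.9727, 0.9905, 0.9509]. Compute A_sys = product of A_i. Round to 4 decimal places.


Subsystems: [0.9537, 0.9727, 0.9905, 0.9509]
After subsystem 1 (A=0.9537): product = 0.9537
After subsystem 2 (A=0.9727): product = 0.9277
After subsystem 3 (A=0.9905): product = 0.9189
After subsystem 4 (A=0.9509): product = 0.8737
A_sys = 0.8737

0.8737


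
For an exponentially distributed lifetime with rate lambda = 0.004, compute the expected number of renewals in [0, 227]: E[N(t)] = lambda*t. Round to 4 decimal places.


lambda = 0.004
t = 227
E[N(t)] = lambda * t
E[N(t)] = 0.004 * 227
E[N(t)] = 0.908

0.908


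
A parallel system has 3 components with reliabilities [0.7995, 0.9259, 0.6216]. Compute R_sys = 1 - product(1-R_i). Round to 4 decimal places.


Components: [0.7995, 0.9259, 0.6216]
(1 - 0.7995) = 0.2005, running product = 0.2005
(1 - 0.9259) = 0.0741, running product = 0.0149
(1 - 0.6216) = 0.3784, running product = 0.0056
Product of (1-R_i) = 0.0056
R_sys = 1 - 0.0056 = 0.9944

0.9944


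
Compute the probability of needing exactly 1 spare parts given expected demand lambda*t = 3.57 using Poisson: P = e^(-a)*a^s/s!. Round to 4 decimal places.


a = 3.57, s = 1
e^(-a) = e^(-3.57) = 0.0282
a^s = 3.57^1 = 3.57
s! = 1
P = 0.0282 * 3.57 / 1
P = 0.1005

0.1005


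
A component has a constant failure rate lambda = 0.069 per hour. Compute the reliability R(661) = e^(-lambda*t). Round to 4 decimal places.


lambda = 0.069
t = 661
lambda * t = 45.609
R(t) = e^(-45.609)
R(t) = 0.0

0.0


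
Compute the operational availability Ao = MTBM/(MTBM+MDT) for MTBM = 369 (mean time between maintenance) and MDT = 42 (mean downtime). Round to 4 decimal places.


MTBM = 369
MDT = 42
MTBM + MDT = 411
Ao = 369 / 411
Ao = 0.8978

0.8978


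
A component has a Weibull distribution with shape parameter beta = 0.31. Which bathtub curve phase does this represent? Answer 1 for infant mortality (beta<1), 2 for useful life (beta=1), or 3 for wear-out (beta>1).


beta = 0.31
Compare beta to 1:
beta < 1 => infant mortality (phase 1)
beta = 1 => useful life (phase 2)
beta > 1 => wear-out (phase 3)
Since beta = 0.31, this is infant mortality (decreasing failure rate)
Phase = 1

1


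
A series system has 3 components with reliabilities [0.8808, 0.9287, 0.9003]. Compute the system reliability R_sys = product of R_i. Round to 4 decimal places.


Components: [0.8808, 0.9287, 0.9003]
After component 1 (R=0.8808): product = 0.8808
After component 2 (R=0.9287): product = 0.818
After component 3 (R=0.9003): product = 0.7364
R_sys = 0.7364

0.7364


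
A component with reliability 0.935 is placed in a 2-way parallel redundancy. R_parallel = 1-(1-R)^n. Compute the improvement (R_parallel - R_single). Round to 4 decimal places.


R_single = 0.935, n = 2
1 - R_single = 0.065
(1 - R_single)^n = 0.065^2 = 0.0042
R_parallel = 1 - 0.0042 = 0.9958
Improvement = 0.9958 - 0.935
Improvement = 0.0608

0.0608


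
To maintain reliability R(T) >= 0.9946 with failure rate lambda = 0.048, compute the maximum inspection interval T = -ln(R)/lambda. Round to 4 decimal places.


R_target = 0.9946
lambda = 0.048
-ln(0.9946) = 0.0054
T = 0.0054 / 0.048
T = 0.1128

0.1128


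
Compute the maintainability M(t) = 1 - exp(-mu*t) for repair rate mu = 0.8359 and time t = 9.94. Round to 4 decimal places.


mu = 0.8359, t = 9.94
mu * t = 0.8359 * 9.94 = 8.3088
exp(-8.3088) = 0.0002
M(t) = 1 - 0.0002
M(t) = 0.9998

0.9998


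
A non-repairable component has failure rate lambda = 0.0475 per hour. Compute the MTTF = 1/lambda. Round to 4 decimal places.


lambda = 0.0475
MTTF = 1 / 0.0475
MTTF = 21.0526

21.0526


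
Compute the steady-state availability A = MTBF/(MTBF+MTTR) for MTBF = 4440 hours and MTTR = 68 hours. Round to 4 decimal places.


MTBF = 4440
MTTR = 68
MTBF + MTTR = 4508
A = 4440 / 4508
A = 0.9849

0.9849


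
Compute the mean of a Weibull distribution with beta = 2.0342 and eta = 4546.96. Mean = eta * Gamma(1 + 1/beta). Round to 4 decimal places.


beta = 2.0342, eta = 4546.96
1/beta = 0.4916
1 + 1/beta = 1.4916
Gamma(1.4916) = 0.886
Mean = 4546.96 * 0.886
Mean = 4028.5359

4028.5359


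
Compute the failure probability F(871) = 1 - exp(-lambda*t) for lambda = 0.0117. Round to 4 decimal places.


lambda = 0.0117, t = 871
lambda * t = 10.1907
exp(-10.1907) = 0.0
F(t) = 1 - 0.0
F(t) = 1.0

1.0


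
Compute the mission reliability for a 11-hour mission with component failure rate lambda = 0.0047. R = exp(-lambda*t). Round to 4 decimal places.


lambda = 0.0047
mission_time = 11
lambda * t = 0.0047 * 11 = 0.0517
R = exp(-0.0517)
R = 0.9496

0.9496


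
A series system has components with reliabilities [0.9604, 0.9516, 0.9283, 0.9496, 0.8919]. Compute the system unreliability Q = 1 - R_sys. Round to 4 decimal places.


Components: [0.9604, 0.9516, 0.9283, 0.9496, 0.8919]
After component 1: product = 0.9604
After component 2: product = 0.9139
After component 3: product = 0.8484
After component 4: product = 0.8056
After component 5: product = 0.7185
R_sys = 0.7185
Q = 1 - 0.7185 = 0.2815

0.2815


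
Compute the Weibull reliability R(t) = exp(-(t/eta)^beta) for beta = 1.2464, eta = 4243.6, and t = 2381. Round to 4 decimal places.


beta = 1.2464, eta = 4243.6, t = 2381
t/eta = 2381 / 4243.6 = 0.5611
(t/eta)^beta = 0.5611^1.2464 = 0.4866
R(t) = exp(-0.4866)
R(t) = 0.6147

0.6147


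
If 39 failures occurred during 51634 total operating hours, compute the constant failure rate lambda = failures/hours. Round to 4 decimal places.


failures = 39
total_hours = 51634
lambda = 39 / 51634
lambda = 0.0008

0.0008


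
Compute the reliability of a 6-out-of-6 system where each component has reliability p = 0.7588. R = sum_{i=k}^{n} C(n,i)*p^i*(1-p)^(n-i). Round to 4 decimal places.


k = 6, n = 6, p = 0.7588
i=6: C(6,6)=1 * 0.7588^6 * 0.2412^0 = 0.1909
R = sum of terms = 0.1909

0.1909


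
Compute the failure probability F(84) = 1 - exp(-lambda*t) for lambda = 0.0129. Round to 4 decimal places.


lambda = 0.0129, t = 84
lambda * t = 1.0836
exp(-1.0836) = 0.3384
F(t) = 1 - 0.3384
F(t) = 0.6616

0.6616


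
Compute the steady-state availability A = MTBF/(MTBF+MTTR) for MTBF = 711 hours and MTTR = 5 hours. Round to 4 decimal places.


MTBF = 711
MTTR = 5
MTBF + MTTR = 716
A = 711 / 716
A = 0.993

0.993


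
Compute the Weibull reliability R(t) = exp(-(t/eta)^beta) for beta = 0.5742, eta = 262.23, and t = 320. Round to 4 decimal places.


beta = 0.5742, eta = 262.23, t = 320
t/eta = 320 / 262.23 = 1.2203
(t/eta)^beta = 1.2203^0.5742 = 1.1211
R(t) = exp(-1.1211)
R(t) = 0.3259

0.3259


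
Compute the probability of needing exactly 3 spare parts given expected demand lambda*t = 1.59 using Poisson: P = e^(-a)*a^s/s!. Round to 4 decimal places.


a = 1.59, s = 3
e^(-a) = e^(-1.59) = 0.2039
a^s = 1.59^3 = 4.0197
s! = 6
P = 0.2039 * 4.0197 / 6
P = 0.1366

0.1366


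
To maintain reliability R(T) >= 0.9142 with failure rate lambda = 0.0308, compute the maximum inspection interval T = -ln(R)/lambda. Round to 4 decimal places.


R_target = 0.9142
lambda = 0.0308
-ln(0.9142) = 0.0897
T = 0.0897 / 0.0308
T = 2.9125

2.9125


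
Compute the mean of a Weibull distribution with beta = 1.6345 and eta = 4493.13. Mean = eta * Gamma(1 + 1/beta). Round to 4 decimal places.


beta = 1.6345, eta = 4493.13
1/beta = 0.6118
1 + 1/beta = 1.6118
Gamma(1.6118) = 0.8949
Mean = 4493.13 * 0.8949
Mean = 4020.9002

4020.9002


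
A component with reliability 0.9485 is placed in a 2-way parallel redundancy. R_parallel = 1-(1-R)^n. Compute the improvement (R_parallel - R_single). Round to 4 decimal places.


R_single = 0.9485, n = 2
1 - R_single = 0.0515
(1 - R_single)^n = 0.0515^2 = 0.0027
R_parallel = 1 - 0.0027 = 0.9973
Improvement = 0.9973 - 0.9485
Improvement = 0.0488

0.0488


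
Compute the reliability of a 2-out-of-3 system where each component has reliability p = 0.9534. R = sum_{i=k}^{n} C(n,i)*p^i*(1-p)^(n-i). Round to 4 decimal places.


k = 2, n = 3, p = 0.9534
i=2: C(3,2)=3 * 0.9534^2 * 0.0466^1 = 0.1271
i=3: C(3,3)=1 * 0.9534^3 * 0.0466^0 = 0.8666
R = sum of terms = 0.9937

0.9937


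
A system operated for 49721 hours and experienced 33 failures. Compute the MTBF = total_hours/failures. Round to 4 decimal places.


total_hours = 49721
failures = 33
MTBF = 49721 / 33
MTBF = 1506.697

1506.697


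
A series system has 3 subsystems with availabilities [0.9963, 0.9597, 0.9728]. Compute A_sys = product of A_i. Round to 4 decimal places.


Subsystems: [0.9963, 0.9597, 0.9728]
After subsystem 1 (A=0.9963): product = 0.9963
After subsystem 2 (A=0.9597): product = 0.9561
After subsystem 3 (A=0.9728): product = 0.9301
A_sys = 0.9301

0.9301


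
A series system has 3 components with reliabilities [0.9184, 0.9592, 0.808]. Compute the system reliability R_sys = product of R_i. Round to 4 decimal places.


Components: [0.9184, 0.9592, 0.808]
After component 1 (R=0.9184): product = 0.9184
After component 2 (R=0.9592): product = 0.8809
After component 3 (R=0.808): product = 0.7118
R_sys = 0.7118

0.7118


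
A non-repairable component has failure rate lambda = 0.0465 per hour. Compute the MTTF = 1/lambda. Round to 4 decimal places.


lambda = 0.0465
MTTF = 1 / 0.0465
MTTF = 21.5054

21.5054


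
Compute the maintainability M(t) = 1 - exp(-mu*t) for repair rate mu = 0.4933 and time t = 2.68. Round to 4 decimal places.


mu = 0.4933, t = 2.68
mu * t = 0.4933 * 2.68 = 1.322
exp(-1.322) = 0.2666
M(t) = 1 - 0.2666
M(t) = 0.7334

0.7334


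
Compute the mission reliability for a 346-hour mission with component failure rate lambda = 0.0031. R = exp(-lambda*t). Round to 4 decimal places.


lambda = 0.0031
mission_time = 346
lambda * t = 0.0031 * 346 = 1.0726
R = exp(-1.0726)
R = 0.3421

0.3421


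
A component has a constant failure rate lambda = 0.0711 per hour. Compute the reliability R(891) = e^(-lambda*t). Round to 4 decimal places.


lambda = 0.0711
t = 891
lambda * t = 63.3501
R(t) = e^(-63.3501)
R(t) = 0.0

0.0


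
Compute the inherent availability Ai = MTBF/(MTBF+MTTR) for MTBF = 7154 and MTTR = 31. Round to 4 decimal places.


MTBF = 7154
MTTR = 31
MTBF + MTTR = 7185
Ai = 7154 / 7185
Ai = 0.9957

0.9957


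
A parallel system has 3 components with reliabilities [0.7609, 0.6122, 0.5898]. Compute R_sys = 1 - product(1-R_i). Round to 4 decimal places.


Components: [0.7609, 0.6122, 0.5898]
(1 - 0.7609) = 0.2391, running product = 0.2391
(1 - 0.6122) = 0.3878, running product = 0.0927
(1 - 0.5898) = 0.4102, running product = 0.038
Product of (1-R_i) = 0.038
R_sys = 1 - 0.038 = 0.962

0.962
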